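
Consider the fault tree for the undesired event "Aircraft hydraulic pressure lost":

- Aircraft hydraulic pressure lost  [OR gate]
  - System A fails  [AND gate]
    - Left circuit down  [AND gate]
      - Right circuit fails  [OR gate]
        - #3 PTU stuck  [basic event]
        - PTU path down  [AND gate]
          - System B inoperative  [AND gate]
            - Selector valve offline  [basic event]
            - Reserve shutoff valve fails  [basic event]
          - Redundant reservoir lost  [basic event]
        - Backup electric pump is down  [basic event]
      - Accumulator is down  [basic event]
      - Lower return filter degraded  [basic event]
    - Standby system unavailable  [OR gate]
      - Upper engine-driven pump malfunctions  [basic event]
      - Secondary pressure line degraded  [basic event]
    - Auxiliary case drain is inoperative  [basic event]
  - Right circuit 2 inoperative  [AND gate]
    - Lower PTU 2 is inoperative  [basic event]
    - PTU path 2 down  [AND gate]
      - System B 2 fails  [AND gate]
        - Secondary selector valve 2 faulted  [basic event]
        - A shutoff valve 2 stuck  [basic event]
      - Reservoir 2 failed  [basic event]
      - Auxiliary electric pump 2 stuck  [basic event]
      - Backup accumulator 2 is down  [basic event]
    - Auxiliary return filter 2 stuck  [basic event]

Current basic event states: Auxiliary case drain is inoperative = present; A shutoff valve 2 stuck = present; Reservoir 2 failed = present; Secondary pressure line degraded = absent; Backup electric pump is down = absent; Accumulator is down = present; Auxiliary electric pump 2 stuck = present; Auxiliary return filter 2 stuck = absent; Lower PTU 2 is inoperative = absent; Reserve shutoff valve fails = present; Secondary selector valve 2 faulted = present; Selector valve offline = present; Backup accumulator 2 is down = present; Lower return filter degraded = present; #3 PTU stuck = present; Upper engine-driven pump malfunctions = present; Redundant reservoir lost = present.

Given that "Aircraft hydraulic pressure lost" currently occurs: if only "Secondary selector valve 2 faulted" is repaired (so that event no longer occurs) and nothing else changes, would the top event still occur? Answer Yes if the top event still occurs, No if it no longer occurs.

Counterfactual: set "Secondary selector valve 2 faulted" to not occurred.
System B inoperative [AND]: Selector valve offline=occurs, Reserve shutoff valve fails=occurs → all inputs occur → occurs.
PTU path down [AND]: System B inoperative=occurs, Redundant reservoir lost=occurs → all inputs occur → occurs.
Right circuit fails [OR]: #3 PTU stuck=occurs, PTU path down=occurs, Backup electric pump is down=not → at least one input occurs → occurs.
Left circuit down [AND]: Right circuit fails=occurs, Accumulator is down=occurs, Lower return filter degraded=occurs → all inputs occur → occurs.
Standby system unavailable [OR]: Upper engine-driven pump malfunctions=occurs, Secondary pressure line degraded=not → at least one input occurs → occurs.
System A fails [AND]: Left circuit down=occurs, Standby system unavailable=occurs, Auxiliary case drain is inoperative=occurs → all inputs occur → occurs.
System B 2 fails [AND]: Secondary selector valve 2 faulted=not, A shutoff valve 2 stuck=occurs → not all inputs occur → does not occur.
PTU path 2 down [AND]: System B 2 fails=not, Reservoir 2 failed=occurs, Auxiliary electric pump 2 stuck=occurs, Backup accumulator 2 is down=occurs → not all inputs occur → does not occur.
Right circuit 2 inoperative [AND]: Lower PTU 2 is inoperative=not, PTU path 2 down=not, Auxiliary return filter 2 stuck=not → not all inputs occur → does not occur.
Aircraft hydraulic pressure lost [OR]: System A fails=occurs, Right circuit 2 inoperative=not → at least one input occurs → occurs.

Yes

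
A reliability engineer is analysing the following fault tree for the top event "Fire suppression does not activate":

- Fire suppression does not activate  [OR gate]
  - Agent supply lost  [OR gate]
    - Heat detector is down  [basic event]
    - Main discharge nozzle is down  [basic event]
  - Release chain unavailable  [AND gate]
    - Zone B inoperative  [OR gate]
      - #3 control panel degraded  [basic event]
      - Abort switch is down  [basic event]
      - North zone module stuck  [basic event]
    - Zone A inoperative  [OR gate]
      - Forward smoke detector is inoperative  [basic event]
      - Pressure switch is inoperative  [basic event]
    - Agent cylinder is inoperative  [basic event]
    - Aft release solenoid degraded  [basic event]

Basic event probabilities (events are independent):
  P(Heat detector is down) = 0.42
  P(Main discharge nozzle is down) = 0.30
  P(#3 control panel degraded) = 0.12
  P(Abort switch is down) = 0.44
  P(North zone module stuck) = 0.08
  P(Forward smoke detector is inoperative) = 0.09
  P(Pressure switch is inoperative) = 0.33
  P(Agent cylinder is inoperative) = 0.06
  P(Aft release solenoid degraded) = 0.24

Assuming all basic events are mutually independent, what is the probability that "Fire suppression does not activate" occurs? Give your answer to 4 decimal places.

0.5952

P(Agent supply lost) [OR] = 1 − (1−0.42) × (1−0.30) = 0.594000
P(Zone B inoperative) [OR] = 1 − (1−0.12) × (1−0.44) × (1−0.08) = 0.546624
P(Zone A inoperative) [OR] = 1 − (1−0.09) × (1−0.33) = 0.390300
P(Release chain unavailable) [AND] = 0.546624 × 0.390300 × 0.06 × 0.24 = 0.003072
P(Fire suppression does not activate) [OR] = 1 − (1−0.594000) × (1−0.003072) = 0.595247
Rounded to 4 decimal places: P(Fire suppression does not activate) ≈ 0.5952.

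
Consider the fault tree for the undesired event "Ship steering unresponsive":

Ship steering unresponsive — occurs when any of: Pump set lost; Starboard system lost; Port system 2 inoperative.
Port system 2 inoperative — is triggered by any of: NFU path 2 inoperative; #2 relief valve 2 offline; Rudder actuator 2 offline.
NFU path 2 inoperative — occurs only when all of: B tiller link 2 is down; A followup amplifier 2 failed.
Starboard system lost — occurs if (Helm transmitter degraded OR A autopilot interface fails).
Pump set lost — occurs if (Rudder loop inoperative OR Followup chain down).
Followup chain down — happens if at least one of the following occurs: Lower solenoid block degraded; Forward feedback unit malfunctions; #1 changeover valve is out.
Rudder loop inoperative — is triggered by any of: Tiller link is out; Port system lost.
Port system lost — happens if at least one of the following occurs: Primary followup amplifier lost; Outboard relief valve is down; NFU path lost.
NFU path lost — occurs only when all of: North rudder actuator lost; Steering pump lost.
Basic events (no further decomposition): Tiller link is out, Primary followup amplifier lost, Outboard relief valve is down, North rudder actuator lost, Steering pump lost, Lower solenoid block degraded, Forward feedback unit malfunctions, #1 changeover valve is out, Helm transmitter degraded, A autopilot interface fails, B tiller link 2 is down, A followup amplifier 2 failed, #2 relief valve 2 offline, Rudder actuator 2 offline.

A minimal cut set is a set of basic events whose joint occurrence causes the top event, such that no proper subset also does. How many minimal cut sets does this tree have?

12

NFU path lost [AND]: one cut set from each child combined → 1 × 1 = 1 cut set(s).
Port system lost [OR]: union of children's cut sets → 3 cut set(s).
Rudder loop inoperative [OR]: union of children's cut sets → 4 cut set(s).
Followup chain down [OR]: union of children's cut sets → 3 cut set(s).
Pump set lost [OR]: union of children's cut sets → 7 cut set(s).
Starboard system lost [OR]: union of children's cut sets → 2 cut set(s).
NFU path 2 inoperative [AND]: one cut set from each child combined → 1 × 1 = 1 cut set(s).
Port system 2 inoperative [OR]: union of children's cut sets → 3 cut set(s).
Ship steering unresponsive [OR]: union of children's cut sets → 12 cut set(s).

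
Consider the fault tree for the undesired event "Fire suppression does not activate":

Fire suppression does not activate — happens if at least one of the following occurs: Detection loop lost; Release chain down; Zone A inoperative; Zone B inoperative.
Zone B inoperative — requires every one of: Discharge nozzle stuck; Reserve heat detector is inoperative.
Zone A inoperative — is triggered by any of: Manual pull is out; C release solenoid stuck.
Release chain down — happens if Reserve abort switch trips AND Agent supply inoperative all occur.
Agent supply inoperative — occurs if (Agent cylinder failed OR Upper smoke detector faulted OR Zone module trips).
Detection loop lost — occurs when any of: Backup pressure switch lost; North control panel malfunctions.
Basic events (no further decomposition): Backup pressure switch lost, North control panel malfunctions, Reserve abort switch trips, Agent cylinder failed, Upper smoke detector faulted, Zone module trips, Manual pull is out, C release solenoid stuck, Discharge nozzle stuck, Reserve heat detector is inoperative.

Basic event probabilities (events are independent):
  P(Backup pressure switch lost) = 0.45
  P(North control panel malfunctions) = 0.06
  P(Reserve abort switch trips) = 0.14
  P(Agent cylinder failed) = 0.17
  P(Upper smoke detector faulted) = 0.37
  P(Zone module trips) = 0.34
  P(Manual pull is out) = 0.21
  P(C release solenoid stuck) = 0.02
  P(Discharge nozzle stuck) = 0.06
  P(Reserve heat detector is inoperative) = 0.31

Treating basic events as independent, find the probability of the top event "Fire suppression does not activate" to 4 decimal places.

P(Detection loop lost) [OR] = 1 − (1−0.45) × (1−0.06) = 0.483000
P(Agent supply inoperative) [OR] = 1 − (1−0.17) × (1−0.37) × (1−0.34) = 0.654886
P(Release chain down) [AND] = 0.14 × 0.654886 = 0.091684
P(Zone A inoperative) [OR] = 1 − (1−0.21) × (1−0.02) = 0.225800
P(Zone B inoperative) [AND] = 0.06 × 0.31 = 0.018600
P(Fire suppression does not activate) [OR] = 1 − (1−0.483000) × (1−0.091684) × (1−0.225800) × (1−0.018600) = 0.643198
Rounded to 4 decimal places: P(Fire suppression does not activate) ≈ 0.6432.

0.6432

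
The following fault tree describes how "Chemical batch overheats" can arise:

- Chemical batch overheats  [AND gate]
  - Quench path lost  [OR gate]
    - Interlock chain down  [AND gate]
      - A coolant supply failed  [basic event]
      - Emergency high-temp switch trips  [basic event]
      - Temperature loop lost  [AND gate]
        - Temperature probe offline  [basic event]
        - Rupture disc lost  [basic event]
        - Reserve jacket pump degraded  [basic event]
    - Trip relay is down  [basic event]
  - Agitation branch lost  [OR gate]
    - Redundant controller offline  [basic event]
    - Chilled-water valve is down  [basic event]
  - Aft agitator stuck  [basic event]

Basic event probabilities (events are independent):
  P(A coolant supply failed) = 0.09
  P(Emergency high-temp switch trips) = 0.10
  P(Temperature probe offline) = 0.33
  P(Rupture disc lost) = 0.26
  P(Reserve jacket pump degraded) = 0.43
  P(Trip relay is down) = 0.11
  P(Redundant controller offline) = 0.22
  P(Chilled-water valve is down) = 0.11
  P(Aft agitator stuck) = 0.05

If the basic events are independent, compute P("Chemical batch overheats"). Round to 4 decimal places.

0.0017

P(Temperature loop lost) [AND] = 0.33 × 0.26 × 0.43 = 0.036894
P(Interlock chain down) [AND] = 0.09 × 0.10 × 0.036894 = 0.000332
P(Quench path lost) [OR] = 1 − (1−0.000332) × (1−0.11) = 0.110295
P(Agitation branch lost) [OR] = 1 − (1−0.22) × (1−0.11) = 0.305800
P(Chemical batch overheats) [AND] = 0.110295 × 0.305800 × 0.05 = 0.001686
Rounded to 4 decimal places: P(Chemical batch overheats) ≈ 0.0017.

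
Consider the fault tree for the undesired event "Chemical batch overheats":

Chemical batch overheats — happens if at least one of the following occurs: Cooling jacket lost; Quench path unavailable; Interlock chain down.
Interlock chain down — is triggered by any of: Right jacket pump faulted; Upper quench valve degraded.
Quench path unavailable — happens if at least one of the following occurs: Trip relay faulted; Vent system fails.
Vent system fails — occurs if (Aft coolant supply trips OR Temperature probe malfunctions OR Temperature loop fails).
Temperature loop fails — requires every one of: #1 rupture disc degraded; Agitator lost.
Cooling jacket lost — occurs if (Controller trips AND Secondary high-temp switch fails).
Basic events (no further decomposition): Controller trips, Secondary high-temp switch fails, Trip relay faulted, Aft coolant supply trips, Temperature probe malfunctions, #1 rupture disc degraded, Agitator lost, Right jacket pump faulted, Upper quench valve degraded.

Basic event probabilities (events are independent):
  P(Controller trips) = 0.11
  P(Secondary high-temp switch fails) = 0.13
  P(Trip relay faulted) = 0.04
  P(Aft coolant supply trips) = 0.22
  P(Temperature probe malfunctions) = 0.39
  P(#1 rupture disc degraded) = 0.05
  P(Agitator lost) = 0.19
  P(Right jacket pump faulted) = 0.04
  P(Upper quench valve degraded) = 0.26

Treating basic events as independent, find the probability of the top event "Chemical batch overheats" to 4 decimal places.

0.6832

P(Cooling jacket lost) [AND] = 0.11 × 0.13 = 0.014300
P(Temperature loop fails) [AND] = 0.05 × 0.19 = 0.009500
P(Vent system fails) [OR] = 1 − (1−0.22) × (1−0.39) × (1−0.009500) = 0.528720
P(Quench path unavailable) [OR] = 1 − (1−0.04) × (1−0.528720) = 0.547571
P(Interlock chain down) [OR] = 1 − (1−0.04) × (1−0.26) = 0.289600
P(Chemical batch overheats) [OR] = 1 − (1−0.014300) × (1−0.547571) × (1−0.289600) = 0.683191
Rounded to 4 decimal places: P(Chemical batch overheats) ≈ 0.6832.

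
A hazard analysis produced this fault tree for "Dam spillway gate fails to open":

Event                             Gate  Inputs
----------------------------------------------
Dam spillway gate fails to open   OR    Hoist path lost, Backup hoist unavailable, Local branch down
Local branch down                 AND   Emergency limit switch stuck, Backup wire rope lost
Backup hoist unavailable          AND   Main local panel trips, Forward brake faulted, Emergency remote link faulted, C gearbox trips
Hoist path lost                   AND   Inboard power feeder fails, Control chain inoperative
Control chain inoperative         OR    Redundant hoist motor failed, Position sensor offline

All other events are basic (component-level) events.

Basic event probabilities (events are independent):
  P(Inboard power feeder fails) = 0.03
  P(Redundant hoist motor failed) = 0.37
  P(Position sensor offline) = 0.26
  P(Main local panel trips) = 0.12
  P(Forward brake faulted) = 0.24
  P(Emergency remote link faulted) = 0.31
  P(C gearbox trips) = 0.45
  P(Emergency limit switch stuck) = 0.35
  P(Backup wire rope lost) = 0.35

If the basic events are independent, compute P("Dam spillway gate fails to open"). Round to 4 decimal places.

0.1400

P(Control chain inoperative) [OR] = 1 − (1−0.37) × (1−0.26) = 0.533800
P(Hoist path lost) [AND] = 0.03 × 0.533800 = 0.016014
P(Backup hoist unavailable) [AND] = 0.12 × 0.24 × 0.31 × 0.45 = 0.004018
P(Local branch down) [AND] = 0.35 × 0.35 = 0.122500
P(Dam spillway gate fails to open) [OR] = 1 − (1−0.016014) × (1−0.004018) × (1−0.122500) = 0.140022
Rounded to 4 decimal places: P(Dam spillway gate fails to open) ≈ 0.1400.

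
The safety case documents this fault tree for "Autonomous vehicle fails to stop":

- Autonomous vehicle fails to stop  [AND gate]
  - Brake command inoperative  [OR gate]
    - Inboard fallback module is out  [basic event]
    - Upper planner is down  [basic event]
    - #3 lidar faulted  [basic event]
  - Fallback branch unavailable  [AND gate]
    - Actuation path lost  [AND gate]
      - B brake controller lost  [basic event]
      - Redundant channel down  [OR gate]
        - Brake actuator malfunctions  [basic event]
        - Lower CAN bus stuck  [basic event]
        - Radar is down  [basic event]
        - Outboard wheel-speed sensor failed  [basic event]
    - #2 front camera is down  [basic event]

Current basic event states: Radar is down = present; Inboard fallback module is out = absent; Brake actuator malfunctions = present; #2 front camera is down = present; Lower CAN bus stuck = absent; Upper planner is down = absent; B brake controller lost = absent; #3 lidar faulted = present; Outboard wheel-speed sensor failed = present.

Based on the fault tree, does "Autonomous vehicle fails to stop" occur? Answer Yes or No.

No

Brake command inoperative [OR]: Inboard fallback module is out=not, Upper planner is down=not, #3 lidar faulted=occurs → at least one input occurs → occurs.
Redundant channel down [OR]: Brake actuator malfunctions=occurs, Lower CAN bus stuck=not, Radar is down=occurs, Outboard wheel-speed sensor failed=occurs → at least one input occurs → occurs.
Actuation path lost [AND]: B brake controller lost=not, Redundant channel down=occurs → not all inputs occur → does not occur.
Fallback branch unavailable [AND]: Actuation path lost=not, #2 front camera is down=occurs → not all inputs occur → does not occur.
Autonomous vehicle fails to stop [AND]: Brake command inoperative=occurs, Fallback branch unavailable=not → not all inputs occur → does not occur.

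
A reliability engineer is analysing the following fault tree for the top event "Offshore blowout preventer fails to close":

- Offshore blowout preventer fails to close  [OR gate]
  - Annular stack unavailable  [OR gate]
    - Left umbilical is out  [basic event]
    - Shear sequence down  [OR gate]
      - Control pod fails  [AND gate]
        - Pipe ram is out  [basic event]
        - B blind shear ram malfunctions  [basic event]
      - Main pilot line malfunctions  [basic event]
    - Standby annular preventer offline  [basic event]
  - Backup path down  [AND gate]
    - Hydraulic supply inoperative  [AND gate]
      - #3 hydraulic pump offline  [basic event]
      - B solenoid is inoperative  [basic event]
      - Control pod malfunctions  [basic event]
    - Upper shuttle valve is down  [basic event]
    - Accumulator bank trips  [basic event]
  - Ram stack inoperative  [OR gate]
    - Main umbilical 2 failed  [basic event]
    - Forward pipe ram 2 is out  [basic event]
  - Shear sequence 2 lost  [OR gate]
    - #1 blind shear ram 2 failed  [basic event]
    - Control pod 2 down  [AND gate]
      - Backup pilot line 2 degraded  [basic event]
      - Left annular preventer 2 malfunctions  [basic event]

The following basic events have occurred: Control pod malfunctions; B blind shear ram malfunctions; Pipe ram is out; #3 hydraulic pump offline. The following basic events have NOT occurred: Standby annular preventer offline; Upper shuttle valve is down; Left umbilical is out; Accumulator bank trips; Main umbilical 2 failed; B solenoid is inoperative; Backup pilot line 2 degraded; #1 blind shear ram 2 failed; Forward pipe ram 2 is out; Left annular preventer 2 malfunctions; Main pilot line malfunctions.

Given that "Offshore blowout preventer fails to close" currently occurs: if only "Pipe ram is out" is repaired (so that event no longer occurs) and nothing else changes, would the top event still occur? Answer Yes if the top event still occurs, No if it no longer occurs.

Counterfactual: set "Pipe ram is out" to not occurred.
Control pod fails [AND]: Pipe ram is out=not, B blind shear ram malfunctions=occurs → not all inputs occur → does not occur.
Shear sequence down [OR]: Control pod fails=not, Main pilot line malfunctions=not → no input occurs → does not occur.
Annular stack unavailable [OR]: Left umbilical is out=not, Shear sequence down=not, Standby annular preventer offline=not → no input occurs → does not occur.
Hydraulic supply inoperative [AND]: #3 hydraulic pump offline=occurs, B solenoid is inoperative=not, Control pod malfunctions=occurs → not all inputs occur → does not occur.
Backup path down [AND]: Hydraulic supply inoperative=not, Upper shuttle valve is down=not, Accumulator bank trips=not → not all inputs occur → does not occur.
Ram stack inoperative [OR]: Main umbilical 2 failed=not, Forward pipe ram 2 is out=not → no input occurs → does not occur.
Control pod 2 down [AND]: Backup pilot line 2 degraded=not, Left annular preventer 2 malfunctions=not → not all inputs occur → does not occur.
Shear sequence 2 lost [OR]: #1 blind shear ram 2 failed=not, Control pod 2 down=not → no input occurs → does not occur.
Offshore blowout preventer fails to close [OR]: Annular stack unavailable=not, Backup path down=not, Ram stack inoperative=not, Shear sequence 2 lost=not → no input occurs → does not occur.

No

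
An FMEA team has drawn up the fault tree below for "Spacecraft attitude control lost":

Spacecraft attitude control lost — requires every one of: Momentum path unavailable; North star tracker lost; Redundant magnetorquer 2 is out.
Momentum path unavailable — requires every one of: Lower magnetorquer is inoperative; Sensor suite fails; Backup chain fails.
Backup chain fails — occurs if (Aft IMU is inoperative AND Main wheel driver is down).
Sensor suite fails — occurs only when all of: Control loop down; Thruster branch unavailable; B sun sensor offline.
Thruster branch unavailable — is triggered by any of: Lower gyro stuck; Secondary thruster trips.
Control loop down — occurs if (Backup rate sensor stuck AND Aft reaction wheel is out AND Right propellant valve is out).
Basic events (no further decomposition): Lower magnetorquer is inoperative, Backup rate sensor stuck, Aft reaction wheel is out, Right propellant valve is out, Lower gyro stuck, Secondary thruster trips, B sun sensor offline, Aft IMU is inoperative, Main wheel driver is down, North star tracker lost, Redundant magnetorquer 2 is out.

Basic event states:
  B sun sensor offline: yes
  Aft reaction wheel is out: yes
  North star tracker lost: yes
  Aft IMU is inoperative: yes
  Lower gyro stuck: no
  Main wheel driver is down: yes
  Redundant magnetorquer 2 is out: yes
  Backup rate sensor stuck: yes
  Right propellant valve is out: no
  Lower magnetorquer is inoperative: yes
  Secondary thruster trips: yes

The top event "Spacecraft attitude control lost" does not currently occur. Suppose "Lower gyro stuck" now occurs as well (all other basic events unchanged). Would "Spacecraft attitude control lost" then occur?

Counterfactual: set "Lower gyro stuck" to occurred.
Control loop down [AND]: Backup rate sensor stuck=occurs, Aft reaction wheel is out=occurs, Right propellant valve is out=not → not all inputs occur → does not occur.
Thruster branch unavailable [OR]: Lower gyro stuck=occurs, Secondary thruster trips=occurs → at least one input occurs → occurs.
Sensor suite fails [AND]: Control loop down=not, Thruster branch unavailable=occurs, B sun sensor offline=occurs → not all inputs occur → does not occur.
Backup chain fails [AND]: Aft IMU is inoperative=occurs, Main wheel driver is down=occurs → all inputs occur → occurs.
Momentum path unavailable [AND]: Lower magnetorquer is inoperative=occurs, Sensor suite fails=not, Backup chain fails=occurs → not all inputs occur → does not occur.
Spacecraft attitude control lost [AND]: Momentum path unavailable=not, North star tracker lost=occurs, Redundant magnetorquer 2 is out=occurs → not all inputs occur → does not occur.

No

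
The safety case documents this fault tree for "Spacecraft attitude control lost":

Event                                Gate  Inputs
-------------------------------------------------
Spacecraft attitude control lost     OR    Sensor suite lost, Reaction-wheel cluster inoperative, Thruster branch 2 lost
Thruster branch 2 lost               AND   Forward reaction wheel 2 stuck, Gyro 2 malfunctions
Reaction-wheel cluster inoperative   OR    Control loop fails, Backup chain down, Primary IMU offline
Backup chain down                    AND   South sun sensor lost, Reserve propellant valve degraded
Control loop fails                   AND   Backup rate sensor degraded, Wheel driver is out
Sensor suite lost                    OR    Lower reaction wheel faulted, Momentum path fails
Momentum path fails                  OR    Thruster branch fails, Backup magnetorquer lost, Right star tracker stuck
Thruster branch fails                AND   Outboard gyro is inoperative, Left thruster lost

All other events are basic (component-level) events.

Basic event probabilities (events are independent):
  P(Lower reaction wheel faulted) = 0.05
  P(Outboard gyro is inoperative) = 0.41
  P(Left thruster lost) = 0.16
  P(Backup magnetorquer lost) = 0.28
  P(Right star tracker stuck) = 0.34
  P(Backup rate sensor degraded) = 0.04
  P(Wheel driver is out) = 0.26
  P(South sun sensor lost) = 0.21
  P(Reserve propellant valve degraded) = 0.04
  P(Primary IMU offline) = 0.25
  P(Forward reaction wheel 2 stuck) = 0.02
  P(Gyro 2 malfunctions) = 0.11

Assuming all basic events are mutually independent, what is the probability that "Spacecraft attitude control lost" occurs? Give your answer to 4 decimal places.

0.6902

P(Thruster branch fails) [AND] = 0.41 × 0.16 = 0.065600
P(Momentum path fails) [OR] = 1 − (1−0.065600) × (1−0.28) × (1−0.34) = 0.555973
P(Sensor suite lost) [OR] = 1 − (1−0.05) × (1−0.555973) = 0.578174
P(Control loop fails) [AND] = 0.04 × 0.26 = 0.010400
P(Backup chain down) [AND] = 0.21 × 0.04 = 0.008400
P(Reaction-wheel cluster inoperative) [OR] = 1 − (1−0.010400) × (1−0.008400) × (1−0.25) = 0.264034
P(Thruster branch 2 lost) [AND] = 0.02 × 0.11 = 0.002200
P(Spacecraft attitude control lost) [OR] = 1 − (1−0.578174) × (1−0.264034) × (1−0.002200) = 0.690233
Rounded to 4 decimal places: P(Spacecraft attitude control lost) ≈ 0.6902.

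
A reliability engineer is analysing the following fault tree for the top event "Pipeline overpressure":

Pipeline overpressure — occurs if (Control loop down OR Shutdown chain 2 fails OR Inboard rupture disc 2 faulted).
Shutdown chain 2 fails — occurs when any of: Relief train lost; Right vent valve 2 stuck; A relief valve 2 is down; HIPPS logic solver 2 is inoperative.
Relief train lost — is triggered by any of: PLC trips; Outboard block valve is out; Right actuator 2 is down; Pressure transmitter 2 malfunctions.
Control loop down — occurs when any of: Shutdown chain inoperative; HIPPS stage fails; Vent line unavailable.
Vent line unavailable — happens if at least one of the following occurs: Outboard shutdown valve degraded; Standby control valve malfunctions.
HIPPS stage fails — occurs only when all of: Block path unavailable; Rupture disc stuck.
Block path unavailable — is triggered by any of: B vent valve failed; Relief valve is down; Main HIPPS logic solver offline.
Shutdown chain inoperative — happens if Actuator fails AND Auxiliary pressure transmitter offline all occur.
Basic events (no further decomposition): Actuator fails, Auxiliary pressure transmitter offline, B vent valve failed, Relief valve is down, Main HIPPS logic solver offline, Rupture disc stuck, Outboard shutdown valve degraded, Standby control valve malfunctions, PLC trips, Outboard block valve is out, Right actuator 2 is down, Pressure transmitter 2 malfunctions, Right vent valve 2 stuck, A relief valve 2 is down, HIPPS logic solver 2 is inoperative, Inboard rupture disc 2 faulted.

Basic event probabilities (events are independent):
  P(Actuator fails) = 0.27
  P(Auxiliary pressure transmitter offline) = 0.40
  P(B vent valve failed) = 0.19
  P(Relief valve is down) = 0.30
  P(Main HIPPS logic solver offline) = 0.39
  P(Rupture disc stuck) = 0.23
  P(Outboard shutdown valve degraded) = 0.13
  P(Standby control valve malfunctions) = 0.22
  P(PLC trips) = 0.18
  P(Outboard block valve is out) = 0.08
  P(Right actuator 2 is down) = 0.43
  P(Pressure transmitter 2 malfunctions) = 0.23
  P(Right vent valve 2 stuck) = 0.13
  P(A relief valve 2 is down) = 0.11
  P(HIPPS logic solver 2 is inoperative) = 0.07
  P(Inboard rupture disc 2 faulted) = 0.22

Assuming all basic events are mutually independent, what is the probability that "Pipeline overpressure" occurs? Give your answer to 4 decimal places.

P(Shutdown chain inoperative) [AND] = 0.27 × 0.40 = 0.108000
P(Block path unavailable) [OR] = 1 − (1−0.19) × (1−0.30) × (1−0.39) = 0.654130
P(HIPPS stage fails) [AND] = 0.654130 × 0.23 = 0.150450
P(Vent line unavailable) [OR] = 1 − (1−0.13) × (1−0.22) = 0.321400
P(Control loop down) [OR] = 1 − (1−0.108000) × (1−0.150450) × (1−0.321400) = 0.485758
P(Relief train lost) [OR] = 1 − (1−0.18) × (1−0.08) × (1−0.43) × (1−0.23) = 0.668894
P(Shutdown chain 2 fails) [OR] = 1 − (1−0.668894) × (1−0.13) × (1−0.11) × (1−0.07) = 0.761571
P(Pipeline overpressure) [OR] = 1 − (1−0.485758) × (1−0.761571) × (1−0.22) = 0.904364
Rounded to 4 decimal places: P(Pipeline overpressure) ≈ 0.9044.

0.9044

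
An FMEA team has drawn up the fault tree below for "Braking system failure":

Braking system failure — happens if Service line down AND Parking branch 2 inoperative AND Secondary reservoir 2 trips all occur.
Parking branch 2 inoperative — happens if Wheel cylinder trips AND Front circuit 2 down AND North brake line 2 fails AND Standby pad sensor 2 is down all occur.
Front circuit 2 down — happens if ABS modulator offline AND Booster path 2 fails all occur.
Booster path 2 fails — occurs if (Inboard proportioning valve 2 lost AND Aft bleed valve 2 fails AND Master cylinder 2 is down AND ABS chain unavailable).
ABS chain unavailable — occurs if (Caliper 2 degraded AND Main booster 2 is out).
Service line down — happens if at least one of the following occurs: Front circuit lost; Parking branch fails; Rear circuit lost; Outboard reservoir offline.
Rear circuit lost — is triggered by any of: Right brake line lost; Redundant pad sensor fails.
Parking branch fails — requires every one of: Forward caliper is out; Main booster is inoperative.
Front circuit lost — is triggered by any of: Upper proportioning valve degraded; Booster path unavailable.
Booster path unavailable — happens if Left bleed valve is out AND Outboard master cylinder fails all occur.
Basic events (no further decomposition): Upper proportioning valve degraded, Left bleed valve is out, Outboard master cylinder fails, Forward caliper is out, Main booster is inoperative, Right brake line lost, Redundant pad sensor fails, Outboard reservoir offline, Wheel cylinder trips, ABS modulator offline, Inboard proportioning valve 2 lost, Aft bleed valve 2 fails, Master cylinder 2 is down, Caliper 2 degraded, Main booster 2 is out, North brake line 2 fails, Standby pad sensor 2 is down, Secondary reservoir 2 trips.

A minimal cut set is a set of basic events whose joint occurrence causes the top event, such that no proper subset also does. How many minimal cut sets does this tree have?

Booster path unavailable [AND]: one cut set from each child combined → 1 × 1 = 1 cut set(s).
Front circuit lost [OR]: union of children's cut sets → 2 cut set(s).
Parking branch fails [AND]: one cut set from each child combined → 1 × 1 = 1 cut set(s).
Rear circuit lost [OR]: union of children's cut sets → 2 cut set(s).
Service line down [OR]: union of children's cut sets → 6 cut set(s).
ABS chain unavailable [AND]: one cut set from each child combined → 1 × 1 = 1 cut set(s).
Booster path 2 fails [AND]: one cut set from each child combined → 1 × 1 × 1 × 1 = 1 cut set(s).
Front circuit 2 down [AND]: one cut set from each child combined → 1 × 1 = 1 cut set(s).
Parking branch 2 inoperative [AND]: one cut set from each child combined → 1 × 1 × 1 × 1 = 1 cut set(s).
Braking system failure [AND]: one cut set from each child combined → 6 × 1 × 1 = 6 cut set(s).
Minimal cut sets: {ABS modulator offline, Aft bleed valve 2 fails, Caliper 2 degraded, Inboard proportioning valve 2 lost, Main booster 2 is out, Master cylinder 2 is down, North brake line 2 fails, Secondary reservoir 2 trips, Standby pad sensor 2 is down, Upper proportioning valve degraded, Wheel cylinder trips}; {ABS modulator offline, Aft bleed valve 2 fails, Caliper 2 degraded, Inboard proportioning valve 2 lost, Left bleed valve is out, Main booster 2 is out, Master cylinder 2 is down, North brake line 2 fails, Outboard master cylinder fails, Secondary reservoir 2 trips, Standby pad sensor 2 is down, Wheel cylinder trips}; {ABS modulator offline, Aft bleed valve 2 fails, Caliper 2 degraded, Forward caliper is out, Inboard proportioning valve 2 lost, Main booster 2 is out, Main booster is inoperative, Master cylinder 2 is down, North brake line 2 fails, Secondary reservoir 2 trips, Standby pad sensor 2 is down, Wheel cylinder trips}; {ABS modulator offline, Aft bleed valve 2 fails, Caliper 2 degraded, Inboard proportioning valve 2 lost, Main booster 2 is out, Master cylinder 2 is down, North brake line 2 fails, Right brake line lost, Secondary reservoir 2 trips, Standby pad sensor 2 is down, Wheel cylinder trips}; {ABS modulator offline, Aft bleed valve 2 fails, Caliper 2 degraded, Inboard proportioning valve 2 lost, Main booster 2 is out, Master cylinder 2 is down, North brake line 2 fails, Redundant pad sensor fails, Secondary reservoir 2 trips, Standby pad sensor 2 is down, Wheel cylinder trips}; {ABS modulator offline, Aft bleed valve 2 fails, Caliper 2 degraded, Inboard proportioning valve 2 lost, Main booster 2 is out, Master cylinder 2 is down, North brake line 2 fails, Outboard reservoir offline, Secondary reservoir 2 trips, Standby pad sensor 2 is down, Wheel cylinder trips}.

6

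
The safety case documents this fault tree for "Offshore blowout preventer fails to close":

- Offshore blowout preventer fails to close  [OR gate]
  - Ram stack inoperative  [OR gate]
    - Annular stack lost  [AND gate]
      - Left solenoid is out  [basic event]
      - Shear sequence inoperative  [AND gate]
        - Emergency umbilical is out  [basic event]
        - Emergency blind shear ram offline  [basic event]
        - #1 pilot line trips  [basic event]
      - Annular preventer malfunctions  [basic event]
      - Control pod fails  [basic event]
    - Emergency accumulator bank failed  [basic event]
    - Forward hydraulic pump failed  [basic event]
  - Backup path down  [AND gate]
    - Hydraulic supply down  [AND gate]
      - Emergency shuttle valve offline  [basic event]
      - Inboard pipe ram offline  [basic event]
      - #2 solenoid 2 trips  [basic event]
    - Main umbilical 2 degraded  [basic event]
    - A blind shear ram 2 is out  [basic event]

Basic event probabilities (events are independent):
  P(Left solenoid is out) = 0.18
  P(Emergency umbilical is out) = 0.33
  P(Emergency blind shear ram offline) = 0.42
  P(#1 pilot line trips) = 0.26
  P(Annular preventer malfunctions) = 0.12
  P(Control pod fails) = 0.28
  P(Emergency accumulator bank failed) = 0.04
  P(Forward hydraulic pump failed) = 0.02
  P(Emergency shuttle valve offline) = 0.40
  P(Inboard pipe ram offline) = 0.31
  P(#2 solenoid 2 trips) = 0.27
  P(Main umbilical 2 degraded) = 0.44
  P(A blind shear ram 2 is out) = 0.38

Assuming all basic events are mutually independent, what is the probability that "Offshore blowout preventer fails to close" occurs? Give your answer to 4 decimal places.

0.0647

P(Shear sequence inoperative) [AND] = 0.33 × 0.42 × 0.26 = 0.036036
P(Annular stack lost) [AND] = 0.18 × 0.036036 × 0.12 × 0.28 = 0.000218
P(Ram stack inoperative) [OR] = 1 − (1−0.000218) × (1−0.04) × (1−0.02) = 0.059405
P(Hydraulic supply down) [AND] = 0.40 × 0.31 × 0.27 = 0.033480
P(Backup path down) [AND] = 0.033480 × 0.44 × 0.38 = 0.005598
P(Offshore blowout preventer fails to close) [OR] = 1 − (1−0.059405) × (1−0.005598) = 0.064670
Rounded to 4 decimal places: P(Offshore blowout preventer fails to close) ≈ 0.0647.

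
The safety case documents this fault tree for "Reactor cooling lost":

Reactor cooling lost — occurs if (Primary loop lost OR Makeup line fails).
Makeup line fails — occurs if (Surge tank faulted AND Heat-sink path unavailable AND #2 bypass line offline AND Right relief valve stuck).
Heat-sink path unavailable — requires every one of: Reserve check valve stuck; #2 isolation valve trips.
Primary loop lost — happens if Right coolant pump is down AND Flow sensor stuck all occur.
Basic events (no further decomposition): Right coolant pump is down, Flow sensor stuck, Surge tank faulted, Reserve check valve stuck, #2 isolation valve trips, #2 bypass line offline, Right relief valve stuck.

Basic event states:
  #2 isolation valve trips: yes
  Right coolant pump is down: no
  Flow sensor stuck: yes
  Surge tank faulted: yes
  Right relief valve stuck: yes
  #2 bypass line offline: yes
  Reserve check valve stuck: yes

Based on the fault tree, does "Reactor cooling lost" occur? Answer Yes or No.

Primary loop lost [AND]: Right coolant pump is down=not, Flow sensor stuck=occurs → not all inputs occur → does not occur.
Heat-sink path unavailable [AND]: Reserve check valve stuck=occurs, #2 isolation valve trips=occurs → all inputs occur → occurs.
Makeup line fails [AND]: Surge tank faulted=occurs, Heat-sink path unavailable=occurs, #2 bypass line offline=occurs, Right relief valve stuck=occurs → all inputs occur → occurs.
Reactor cooling lost [OR]: Primary loop lost=not, Makeup line fails=occurs → at least one input occurs → occurs.

Yes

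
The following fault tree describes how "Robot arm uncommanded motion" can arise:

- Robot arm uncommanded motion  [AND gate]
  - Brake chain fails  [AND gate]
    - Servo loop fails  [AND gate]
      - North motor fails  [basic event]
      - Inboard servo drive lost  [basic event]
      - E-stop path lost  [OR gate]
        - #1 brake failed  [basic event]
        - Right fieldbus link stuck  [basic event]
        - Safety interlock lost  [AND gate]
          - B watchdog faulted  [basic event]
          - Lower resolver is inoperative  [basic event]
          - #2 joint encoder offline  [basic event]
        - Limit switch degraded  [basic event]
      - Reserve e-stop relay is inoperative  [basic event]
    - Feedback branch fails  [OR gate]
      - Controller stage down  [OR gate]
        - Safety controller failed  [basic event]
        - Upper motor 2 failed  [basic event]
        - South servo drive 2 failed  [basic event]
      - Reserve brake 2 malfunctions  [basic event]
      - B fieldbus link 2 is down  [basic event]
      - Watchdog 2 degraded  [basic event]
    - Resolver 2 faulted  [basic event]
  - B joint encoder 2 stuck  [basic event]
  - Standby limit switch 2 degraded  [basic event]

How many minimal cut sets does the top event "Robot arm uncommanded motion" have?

24

Safety interlock lost [AND]: one cut set from each child combined → 1 × 1 × 1 = 1 cut set(s).
E-stop path lost [OR]: union of children's cut sets → 4 cut set(s).
Servo loop fails [AND]: one cut set from each child combined → 1 × 1 × 4 × 1 = 4 cut set(s).
Controller stage down [OR]: union of children's cut sets → 3 cut set(s).
Feedback branch fails [OR]: union of children's cut sets → 6 cut set(s).
Brake chain fails [AND]: one cut set from each child combined → 4 × 6 × 1 = 24 cut set(s).
Robot arm uncommanded motion [AND]: one cut set from each child combined → 24 × 1 × 1 = 24 cut set(s).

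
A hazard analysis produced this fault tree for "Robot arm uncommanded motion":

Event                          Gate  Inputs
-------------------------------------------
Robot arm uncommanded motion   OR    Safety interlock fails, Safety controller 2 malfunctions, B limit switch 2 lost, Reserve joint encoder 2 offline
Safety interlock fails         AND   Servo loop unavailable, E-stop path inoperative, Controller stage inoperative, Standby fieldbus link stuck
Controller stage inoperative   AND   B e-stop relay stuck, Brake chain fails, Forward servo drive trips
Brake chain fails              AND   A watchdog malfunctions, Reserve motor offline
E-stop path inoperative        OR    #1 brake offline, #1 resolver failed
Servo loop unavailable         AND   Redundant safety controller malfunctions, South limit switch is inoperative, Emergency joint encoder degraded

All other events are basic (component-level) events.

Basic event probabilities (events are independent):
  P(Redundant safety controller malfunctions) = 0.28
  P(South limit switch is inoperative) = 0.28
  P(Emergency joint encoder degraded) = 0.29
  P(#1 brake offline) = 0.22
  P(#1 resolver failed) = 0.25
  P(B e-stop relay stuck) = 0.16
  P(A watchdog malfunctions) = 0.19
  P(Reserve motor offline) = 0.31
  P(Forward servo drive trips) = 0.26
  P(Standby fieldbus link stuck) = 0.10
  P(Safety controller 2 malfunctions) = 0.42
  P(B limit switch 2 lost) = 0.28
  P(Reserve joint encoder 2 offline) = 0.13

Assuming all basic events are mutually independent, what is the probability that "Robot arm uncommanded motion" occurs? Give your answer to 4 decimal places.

0.6367

P(Servo loop unavailable) [AND] = 0.28 × 0.28 × 0.29 = 0.022736
P(E-stop path inoperative) [OR] = 1 − (1−0.22) × (1−0.25) = 0.415000
P(Brake chain fails) [AND] = 0.19 × 0.31 = 0.058900
P(Controller stage inoperative) [AND] = 0.16 × 0.058900 × 0.26 = 0.002450
P(Safety interlock fails) [AND] = 0.022736 × 0.415000 × 0.002450 × 0.10 = 0.000002
P(Robot arm uncommanded motion) [OR] = 1 − (1−0.000002) × (1−0.42) × (1−0.28) × (1−0.13) = 0.636689
Rounded to 4 decimal places: P(Robot arm uncommanded motion) ≈ 0.6367.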